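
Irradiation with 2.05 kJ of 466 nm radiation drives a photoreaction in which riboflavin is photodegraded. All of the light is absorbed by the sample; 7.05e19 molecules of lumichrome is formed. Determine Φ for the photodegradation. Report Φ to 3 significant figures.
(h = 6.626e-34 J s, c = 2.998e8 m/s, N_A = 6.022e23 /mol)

Φ = 0.0147

Product: 7.05e19 / 6.022e23 = 1.171e-4 mol.
Photon energy at 466 nm: hc/λ = (6.626e-34)(2.998e8)/(466e-9) = 4.263e-19 J.
Incident energy: 2.05 kJ = 2050 J.
Photons incident: 2050 / 4.263e-19 = 4.809e21, i.e. 4.809e21/6.022e23 = 0.007986 mol.
Φ = 1.171e-4 mol / 0.007986 mol photons = 0.0147.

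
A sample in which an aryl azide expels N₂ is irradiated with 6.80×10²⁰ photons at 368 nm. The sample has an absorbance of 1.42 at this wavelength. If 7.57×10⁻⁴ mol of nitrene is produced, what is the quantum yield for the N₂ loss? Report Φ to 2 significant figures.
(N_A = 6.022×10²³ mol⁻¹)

Φ = 0.70

Moles of photons: 6.80×10²⁰ / 6.022×10²³ = 0.001129 mol.
Fraction absorbed: 1 − 10^(−1.42) = 0.9620.
Photons absorbed: 0.9620 × 0.001129 = 0.001086 mol.
Φ = 7.57×10⁻⁴ mol / 0.001086 mol photons = 0.70.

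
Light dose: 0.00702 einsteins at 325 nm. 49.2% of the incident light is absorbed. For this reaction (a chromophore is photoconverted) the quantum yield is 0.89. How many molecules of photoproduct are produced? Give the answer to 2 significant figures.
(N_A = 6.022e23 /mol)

1.9e21 molecules

Photons absorbed: 0.492 × 0.00702 = 0.003454 mol.
Product: Φ × n_abs = 0.89 × 0.003454 = 0.003074 mol.
As a count: 0.003074 × 6.022e23 = 1.9e21.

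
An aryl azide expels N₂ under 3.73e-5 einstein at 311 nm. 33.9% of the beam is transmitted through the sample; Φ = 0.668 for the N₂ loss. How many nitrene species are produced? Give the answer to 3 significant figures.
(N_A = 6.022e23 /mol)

Fraction absorbed: 1 − 33.9/100 = 0.6610.
Photons absorbed: 0.6610 × 3.73e-5 = 2.466e-5 mol.
Product: Φ × n_abs = 0.668 × 2.466e-5 = 1.647e-5 mol.
As a count: 1.647e-5 × 6.022e23 = 9.92e18.

9.92e18 species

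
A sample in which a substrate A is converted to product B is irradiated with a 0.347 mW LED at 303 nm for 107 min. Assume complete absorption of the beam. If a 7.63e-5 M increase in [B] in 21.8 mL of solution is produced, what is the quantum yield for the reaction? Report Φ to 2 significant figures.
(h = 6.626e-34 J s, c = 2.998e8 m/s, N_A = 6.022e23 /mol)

Φ = 0.29

Product: (7.63e-5 M)(0.0218 L) = 1.663e-6 mol.
Photon energy at 303 nm: hc/λ = (6.626e-34)(2.998e8)/(303e-9) = 6.556e-19 J.
Energy delivered: (0.347 mW)(6420 s) = 2.228 J.
Photons incident: 2.228 / 6.556e-19 = 3.398e18, i.e. 3.398e18/6.022e23 = 5.643e-6 mol.
Φ = 1.663e-6 mol / 5.643e-6 mol photons = 0.29.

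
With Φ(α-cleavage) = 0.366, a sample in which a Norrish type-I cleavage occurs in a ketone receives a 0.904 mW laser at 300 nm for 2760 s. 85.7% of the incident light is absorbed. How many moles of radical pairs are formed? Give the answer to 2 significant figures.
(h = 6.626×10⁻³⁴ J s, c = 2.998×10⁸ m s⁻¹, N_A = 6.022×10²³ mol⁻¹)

Photon energy at 300 nm: hc/λ = (6.626×10⁻³⁴)(2.998×10⁸)/(300×10⁻⁹) = 6.622×10⁻¹⁹ J.
Energy delivered: (0.904 mW)(2760 s) = 2.495 J.
Photons incident: 2.495 / 6.622×10⁻¹⁹ = 3.768×10¹⁸, i.e. 3.768×10¹⁸/6.022×10²³ = 6.257×10⁻⁶ mol.
Photons absorbed: 0.857 × 6.257×10⁻⁶ = 5.362×10⁻⁶ mol.
Product: Φ × n_abs = 0.366 × 5.362×10⁻⁶ = 1.962×10⁻⁶ mol.

2.0×10⁻⁶ mol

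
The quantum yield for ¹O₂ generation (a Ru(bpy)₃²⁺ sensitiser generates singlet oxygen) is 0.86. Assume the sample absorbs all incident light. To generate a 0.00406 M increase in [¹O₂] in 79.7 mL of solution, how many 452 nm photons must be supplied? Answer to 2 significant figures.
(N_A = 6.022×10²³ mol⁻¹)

Product: (0.00406 M)(0.0797 L) = 3.236×10⁻⁴ mol.
Photons that must be absorbed: 3.236×10⁻⁴ / 0.86 = 3.763×10⁻⁴ mol.
Photon count: 3.763×10⁻⁴ × 6.022×10²³ = 2.3×10²⁰.

2.3×10²⁰ photons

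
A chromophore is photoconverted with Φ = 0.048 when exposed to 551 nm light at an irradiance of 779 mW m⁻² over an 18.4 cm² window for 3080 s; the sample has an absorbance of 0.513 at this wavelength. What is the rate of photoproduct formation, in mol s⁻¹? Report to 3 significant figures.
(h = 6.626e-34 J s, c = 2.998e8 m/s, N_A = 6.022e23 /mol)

Photon energy at 551 nm: hc/λ = (6.626e-34)(2.998e8)/(551e-9) = 3.605e-19 J.
Energy delivered: (779 mW m⁻²)(18.4e-4 m²)(3080 s) = 4.415 J.
Photons incident: 4.415 / 3.605e-19 = 1.225e19, i.e. 1.225e19/6.022e23 = 2.034e-5 mol.
Fraction absorbed: 1 − 10^(−0.513) = 0.6931.
Photons absorbed: 0.6931 × 2.034e-5 = 1.410e-5 mol.
Product formed: 0.048 × 1.410e-5 = 6.768e-7 mol.
Rate: 6.768e-7 / 3080 s = 2.20e-10 mol s⁻¹.

2.20e-10 mol s⁻¹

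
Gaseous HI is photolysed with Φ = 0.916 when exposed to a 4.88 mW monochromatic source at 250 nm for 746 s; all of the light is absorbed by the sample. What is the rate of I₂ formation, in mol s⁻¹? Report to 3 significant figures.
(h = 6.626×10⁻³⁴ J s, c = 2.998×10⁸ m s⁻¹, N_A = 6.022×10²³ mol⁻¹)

Photon energy at 250 nm: hc/λ = (6.626×10⁻³⁴)(2.998×10⁸)/(250×10⁻⁹) = 7.946×10⁻¹⁹ J.
Energy delivered: (4.88 mW)(746 s) = 3.640 J.
Photons incident: 3.640 / 7.946×10⁻¹⁹ = 4.581×10¹⁸, i.e. 4.581×10¹⁸/6.022×10²³ = 7.607×10⁻⁶ mol.
Product formed: 0.916 × 7.607×10⁻⁶ = 6.968×10⁻⁶ mol.
Rate: 6.968×10⁻⁶ / 746 s = 9.34×10⁻⁹ mol s⁻¹.

9.34×10⁻⁹ mol s⁻¹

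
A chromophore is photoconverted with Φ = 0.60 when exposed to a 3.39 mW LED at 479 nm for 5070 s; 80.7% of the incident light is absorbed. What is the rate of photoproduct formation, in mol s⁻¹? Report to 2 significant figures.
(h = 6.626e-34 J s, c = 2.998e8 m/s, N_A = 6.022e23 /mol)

6.6e-9 mol s⁻¹

Photon energy at 479 nm: hc/λ = (6.626e-34)(2.998e8)/(479e-9) = 4.147e-19 J.
Energy delivered: (3.39 mW)(5070 s) = 17.19 J.
Photons incident: 17.19 / 4.147e-19 = 4.145e19, i.e. 4.145e19/6.022e23 = 6.883e-5 mol.
Photons absorbed: 0.807 × 6.883e-5 = 5.555e-5 mol.
Product formed: 0.60 × 5.555e-5 = 3.333e-5 mol.
Rate: 3.333e-5 / 5070 s = 6.6e-9 mol s⁻¹.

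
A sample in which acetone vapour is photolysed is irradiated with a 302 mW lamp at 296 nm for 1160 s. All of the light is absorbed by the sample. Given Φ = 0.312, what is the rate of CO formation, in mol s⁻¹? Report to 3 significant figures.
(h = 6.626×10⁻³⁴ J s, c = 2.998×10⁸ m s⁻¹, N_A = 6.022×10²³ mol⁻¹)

2.33×10⁻⁷ mol s⁻¹

Photon energy at 296 nm: hc/λ = (6.626×10⁻³⁴)(2.998×10⁸)/(296×10⁻⁹) = 6.711×10⁻¹⁹ J.
Energy delivered: (302 mW)(1160 s) = 350.3 J.
Photons incident: 350.3 / 6.711×10⁻¹⁹ = 5.220×10²⁰, i.e. 5.220×10²⁰/6.022×10²³ = 8.668×10⁻⁴ mol.
Product formed: 0.312 × 8.668×10⁻⁴ = 2.704×10⁻⁴ mol.
Rate: 2.704×10⁻⁴ / 1160 s = 2.33×10⁻⁷ mol s⁻¹.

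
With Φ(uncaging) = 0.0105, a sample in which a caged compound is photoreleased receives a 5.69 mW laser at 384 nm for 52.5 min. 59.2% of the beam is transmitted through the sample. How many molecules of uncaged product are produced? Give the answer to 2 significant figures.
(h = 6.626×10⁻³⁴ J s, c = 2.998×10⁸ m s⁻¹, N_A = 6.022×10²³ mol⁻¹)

Photon energy at 384 nm: hc/λ = (6.626×10⁻³⁴)(2.998×10⁸)/(384×10⁻⁹) = 5.173×10⁻¹⁹ J.
Energy delivered: (5.69 mW)(3150 s) = 17.92 J.
Photons incident: 17.92 / 5.173×10⁻¹⁹ = 3.464×10¹⁹, i.e. 3.464×10¹⁹/6.022×10²³ = 5.752×10⁻⁵ mol.
Fraction absorbed: 1 − 59.2/100 = 0.4080.
Photons absorbed: 0.4080 × 5.752×10⁻⁵ = 2.347×10⁻⁵ mol.
Product: Φ × n_abs = 0.0105 × 2.347×10⁻⁵ = 2.464×10⁻⁷ mol.
As a count: 2.464×10⁻⁷ × 6.022×10²³ = 1.5×10¹⁷.

1.5×10¹⁷ molecules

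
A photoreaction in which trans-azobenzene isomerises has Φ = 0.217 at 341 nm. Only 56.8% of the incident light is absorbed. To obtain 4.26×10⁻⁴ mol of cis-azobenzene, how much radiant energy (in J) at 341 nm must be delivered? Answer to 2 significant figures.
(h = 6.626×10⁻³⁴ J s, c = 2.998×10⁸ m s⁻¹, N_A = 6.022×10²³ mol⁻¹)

Photons that must be absorbed: 4.26×10⁻⁴ / 0.217 = 0.001963 mol.
Incident photons needed: 0.001963 / 0.568 = 0.003456 mol.
Photon energy: hc/λ = 5.825×10⁻¹⁹ J; per mole, 3.508×10⁵ J mol⁻¹.
Energy required: 0.003456 × 3.508×10⁵ = 1200 J.

1200 J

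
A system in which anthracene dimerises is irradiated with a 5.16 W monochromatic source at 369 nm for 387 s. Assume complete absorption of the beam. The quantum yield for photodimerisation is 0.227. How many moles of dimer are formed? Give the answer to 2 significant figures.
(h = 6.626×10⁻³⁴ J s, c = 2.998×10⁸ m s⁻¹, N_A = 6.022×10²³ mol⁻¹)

0.0014 mol

Photon energy at 369 nm: hc/λ = (6.626×10⁻³⁴)(2.998×10⁸)/(369×10⁻⁹) = 5.383×10⁻¹⁹ J.
Energy delivered: (5.16 W)(387 s) = 1997 J.
Photons incident: 1997 / 5.383×10⁻¹⁹ = 3.710×10²¹, i.e. 3.710×10²¹/6.022×10²³ = 0.006161 mol.
Product: Φ × n_abs = 0.227 × 0.006161 = 0.001399 mol.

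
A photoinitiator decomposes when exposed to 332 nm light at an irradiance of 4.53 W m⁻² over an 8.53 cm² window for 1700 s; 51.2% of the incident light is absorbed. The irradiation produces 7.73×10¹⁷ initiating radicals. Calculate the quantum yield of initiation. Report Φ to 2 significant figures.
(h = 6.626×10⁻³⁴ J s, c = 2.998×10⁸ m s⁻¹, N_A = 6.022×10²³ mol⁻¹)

Φ = 0.14

Product: 7.73×10¹⁷ / 6.022×10²³ = 1.284×10⁻⁶ mol.
Photon energy at 332 nm: hc/λ = (6.626×10⁻³⁴)(2.998×10⁸)/(332×10⁻⁹) = 5.983×10⁻¹⁹ J.
Energy delivered: (4.53 W m⁻²)(8.53×10⁻⁴ m²)(1700 s) = 6.569 J.
Photons incident: 6.569 / 5.983×10⁻¹⁹ = 1.098×10¹⁹, i.e. 1.098×10¹⁹/6.022×10²³ = 1.823×10⁻⁵ mol.
Photons absorbed: 0.512 × 1.823×10⁻⁵ = 9.334×10⁻⁶ mol.
Φ = 1.284×10⁻⁶ mol / 9.334×10⁻⁶ mol photons = 0.14.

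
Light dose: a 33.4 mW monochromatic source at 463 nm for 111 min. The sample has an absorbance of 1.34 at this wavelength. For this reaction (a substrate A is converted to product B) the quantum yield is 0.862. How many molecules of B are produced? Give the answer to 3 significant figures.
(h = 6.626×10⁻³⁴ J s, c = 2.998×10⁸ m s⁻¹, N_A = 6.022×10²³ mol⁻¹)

Photon energy at 463 nm: hc/λ = (6.626×10⁻³⁴)(2.998×10⁸)/(463×10⁻⁹) = 4.290×10⁻¹⁹ J.
Energy delivered: (33.4 mW)(6660 s) = 222.4 J.
Photons incident: 222.4 / 4.290×10⁻¹⁹ = 5.184×10²⁰, i.e. 5.184×10²⁰/6.022×10²³ = 8.608×10⁻⁴ mol.
Fraction absorbed: 1 − 10^(−1.34) = 0.9543.
Photons absorbed: 0.9543 × 8.608×10⁻⁴ = 8.215×10⁻⁴ mol.
Product: Φ × n_abs = 0.862 × 8.215×10⁻⁴ = 7.081×10⁻⁴ mol.
As a count: 7.081×10⁻⁴ × 6.022×10²³ = 4.26×10²⁰.

4.26×10²⁰ molecules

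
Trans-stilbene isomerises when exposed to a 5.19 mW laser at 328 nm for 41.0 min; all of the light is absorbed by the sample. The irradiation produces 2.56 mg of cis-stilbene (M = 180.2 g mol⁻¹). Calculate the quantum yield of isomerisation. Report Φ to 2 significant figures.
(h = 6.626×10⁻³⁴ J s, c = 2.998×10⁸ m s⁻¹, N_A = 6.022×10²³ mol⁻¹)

Product: 2.56 mg / 180.2 g mol⁻¹ = 1.421×10⁻⁵ mol.
Photon energy at 328 nm: hc/λ = (6.626×10⁻³⁴)(2.998×10⁸)/(328×10⁻⁹) = 6.056×10⁻¹⁹ J.
Energy delivered: (5.19 mW)(2460 s) = 12.77 J.
Photons incident: 12.77 / 6.056×10⁻¹⁹ = 2.109×10¹⁹, i.e. 2.109×10¹⁹/6.022×10²³ = 3.502×10⁻⁵ mol.
Φ = 1.421×10⁻⁵ mol / 3.502×10⁻⁵ mol photons = 0.41.

Φ = 0.41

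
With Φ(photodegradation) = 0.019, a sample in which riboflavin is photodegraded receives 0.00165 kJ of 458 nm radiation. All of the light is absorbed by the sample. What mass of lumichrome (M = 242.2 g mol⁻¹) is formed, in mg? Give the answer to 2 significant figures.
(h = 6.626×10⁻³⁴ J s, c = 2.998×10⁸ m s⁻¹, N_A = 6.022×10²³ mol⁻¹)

0.029 mg

Photon energy at 458 nm: hc/λ = (6.626×10⁻³⁴)(2.998×10⁸)/(458×10⁻⁹) = 4.337×10⁻¹⁹ J.
Incident energy: 0.00165 kJ = 1.65 J.
Photons incident: 1.65 / 4.337×10⁻¹⁹ = 3.804×10¹⁸, i.e. 3.804×10¹⁸/6.022×10²³ = 6.317×10⁻⁶ mol.
Product: Φ × n_abs = 0.019 × 6.317×10⁻⁶ = 1.200×10⁻⁷ mol.
Mass: 1.200×10⁻⁷ × 242.2 = 2.906×10⁻⁵ g = 0.029 mg.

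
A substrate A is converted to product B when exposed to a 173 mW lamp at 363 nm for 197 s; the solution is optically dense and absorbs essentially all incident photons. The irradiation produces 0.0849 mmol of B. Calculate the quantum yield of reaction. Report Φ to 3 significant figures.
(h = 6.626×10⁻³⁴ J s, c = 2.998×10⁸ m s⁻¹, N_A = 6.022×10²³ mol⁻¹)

Φ = 0.821

Product: 0.0849 mmol = 8.49×10⁻⁵ mol.
Photon energy at 363 nm: hc/λ = (6.626×10⁻³⁴)(2.998×10⁸)/(363×10⁻⁹) = 5.472×10⁻¹⁹ J.
Energy delivered: (173 mW)(197 s) = 34.08 J.
Photons incident: 34.08 / 5.472×10⁻¹⁹ = 6.228×10¹⁹, i.e. 6.228×10¹⁹/6.022×10²³ = 1.034×10⁻⁴ mol.
Φ = 8.49×10⁻⁵ mol / 1.034×10⁻⁴ mol photons = 0.821.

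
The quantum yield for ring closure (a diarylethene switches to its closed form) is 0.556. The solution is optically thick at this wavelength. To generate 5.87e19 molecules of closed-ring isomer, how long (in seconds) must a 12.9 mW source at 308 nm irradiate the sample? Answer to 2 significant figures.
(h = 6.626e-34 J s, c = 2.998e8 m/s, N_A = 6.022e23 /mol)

Product: 5.87e19 / 6.022e23 = 9.748e-5 mol.
Photons that must be absorbed: 9.748e-5 / 0.556 = 1.753e-4 mol.
Photon energy: hc/λ = 6.450e-19 J; per mole, 3.884e5 J mol⁻¹.
Energy required: 1.753e-4 × 3.884e5 = 68.09 J.
Time: 68.09 J / 0.0129 W = 5300 s.

t ≈ 5300 s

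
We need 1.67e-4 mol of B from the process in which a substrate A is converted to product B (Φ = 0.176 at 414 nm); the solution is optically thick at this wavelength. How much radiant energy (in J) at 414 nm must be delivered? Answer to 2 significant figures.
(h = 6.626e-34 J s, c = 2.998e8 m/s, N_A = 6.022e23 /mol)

270 J

Photons that must be absorbed: 1.67e-4 / 0.176 = 9.489e-4 mol.
Photon energy: hc/λ = 4.798e-19 J; per mole, 2.889e5 J mol⁻¹.
Energy required: 9.489e-4 × 2.889e5 = 270 J.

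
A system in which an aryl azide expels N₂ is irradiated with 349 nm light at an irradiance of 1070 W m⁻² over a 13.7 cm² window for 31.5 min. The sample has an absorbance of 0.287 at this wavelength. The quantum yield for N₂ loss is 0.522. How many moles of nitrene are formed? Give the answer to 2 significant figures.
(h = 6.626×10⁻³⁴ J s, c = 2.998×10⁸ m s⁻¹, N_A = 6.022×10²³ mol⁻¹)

0.0020 mol

Photon energy at 349 nm: hc/λ = (6.626×10⁻³⁴)(2.998×10⁸)/(349×10⁻⁹) = 5.692×10⁻¹⁹ J.
Energy delivered: (1070 W m⁻²)(13.7×10⁻⁴ m²)(1890 s) = 2771 J.
Photons incident: 2771 / 5.692×10⁻¹⁹ = 4.868×10²¹, i.e. 4.868×10²¹/6.022×10²³ = 0.008084 mol.
Fraction absorbed: 1 − 10^(−0.287) = 0.4836.
Photons absorbed: 0.4836 × 0.008084 = 0.003909 mol.
Product: Φ × n_abs = 0.522 × 0.003909 = 0.002040 mol.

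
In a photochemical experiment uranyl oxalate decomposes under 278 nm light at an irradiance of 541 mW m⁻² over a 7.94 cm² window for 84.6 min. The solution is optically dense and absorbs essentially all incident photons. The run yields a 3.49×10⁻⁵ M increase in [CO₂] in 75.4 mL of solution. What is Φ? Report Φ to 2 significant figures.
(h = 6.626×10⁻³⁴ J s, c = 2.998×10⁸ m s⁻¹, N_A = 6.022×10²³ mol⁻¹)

Φ = 0.52

Product: (3.49×10⁻⁵ M)(0.0754 L) = 2.631×10⁻⁶ mol.
Photon energy at 278 nm: hc/λ = (6.626×10⁻³⁴)(2.998×10⁸)/(278×10⁻⁹) = 7.146×10⁻¹⁹ J.
Energy delivered: (541 mW m⁻²)(7.94×10⁻⁴ m²)(5076 s) = 2.180 J.
Photons incident: 2.180 / 7.146×10⁻¹⁹ = 3.051×10¹⁸, i.e. 3.051×10¹⁸/6.022×10²³ = 5.066×10⁻⁶ mol.
Φ = 2.631×10⁻⁶ mol / 5.066×10⁻⁶ mol photons = 0.52.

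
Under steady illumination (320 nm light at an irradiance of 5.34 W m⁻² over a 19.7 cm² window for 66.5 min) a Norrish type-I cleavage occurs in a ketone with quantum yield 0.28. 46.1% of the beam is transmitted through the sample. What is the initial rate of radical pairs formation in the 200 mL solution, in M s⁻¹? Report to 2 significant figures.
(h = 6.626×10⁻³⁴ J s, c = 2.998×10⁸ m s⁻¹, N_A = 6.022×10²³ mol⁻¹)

Photon energy at 320 nm: hc/λ = (6.626×10⁻³⁴)(2.998×10⁸)/(320×10⁻⁹) = 6.208×10⁻¹⁹ J.
Energy delivered: (5.34 W m⁻²)(19.7×10⁻⁴ m²)(3990 s) = 41.97 J.
Photons incident: 41.97 / 6.208×10⁻¹⁹ = 6.761×10¹⁹, i.e. 6.761×10¹⁹/6.022×10²³ = 1.123×10⁻⁴ mol.
Fraction absorbed: 1 − 46.1/100 = 0.5390.
Photons absorbed: 0.5390 × 1.123×10⁻⁴ = 6.053×10⁻⁵ mol.
Product formed: 0.28 × 6.053×10⁻⁵ = 1.695×10⁻⁵ mol.
Rate: 1.695×10⁻⁵ mol / (3990 s × 0.2 L) = 2.1×10⁻⁸ M s⁻¹.

2.1×10⁻⁸ M s⁻¹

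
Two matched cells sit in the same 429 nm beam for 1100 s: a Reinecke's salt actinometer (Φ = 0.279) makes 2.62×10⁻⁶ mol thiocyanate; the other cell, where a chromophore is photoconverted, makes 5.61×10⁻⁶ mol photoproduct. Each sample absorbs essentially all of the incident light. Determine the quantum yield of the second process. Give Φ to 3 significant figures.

Photons absorbed by the actinometer: 2.62×10⁻⁶ / 0.279 = 9.391×10⁻⁶ mol.
Φ(unknown) = 5.61×10⁻⁶ / 9.391×10⁻⁶ = 0.597.

Φ = 0.597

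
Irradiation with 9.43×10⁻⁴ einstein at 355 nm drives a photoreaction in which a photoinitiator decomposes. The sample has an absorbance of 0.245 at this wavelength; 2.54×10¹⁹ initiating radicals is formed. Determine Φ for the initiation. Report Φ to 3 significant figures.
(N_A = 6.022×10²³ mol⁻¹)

Φ = 0.104

Product: 2.54×10¹⁹ / 6.022×10²³ = 4.218×10⁻⁵ mol.
Fraction absorbed: 1 − 10^(−0.245) = 0.4311.
Photons absorbed: 0.4311 × 9.43×10⁻⁴ = 4.065×10⁻⁴ mol.
Φ = 4.218×10⁻⁵ mol / 4.065×10⁻⁴ mol photons = 0.104.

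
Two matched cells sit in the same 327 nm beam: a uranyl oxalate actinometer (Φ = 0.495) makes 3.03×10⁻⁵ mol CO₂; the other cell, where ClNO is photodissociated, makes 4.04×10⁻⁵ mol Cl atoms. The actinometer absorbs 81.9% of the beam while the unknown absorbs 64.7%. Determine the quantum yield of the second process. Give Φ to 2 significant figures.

Φ = 0.84

Photons absorbed by the actinometer: 3.03×10⁻⁵ / 0.495 = 6.121×10⁻⁵ mol.
Incident flux: 6.121×10⁻⁵ / 0.819 = 7.474×10⁻⁵ einstein.
Absorbed by unknown: 0.647 × 7.474×10⁻⁵ = 4.836×10⁻⁵ mol.
Φ(unknown) = 4.04×10⁻⁵ / 4.836×10⁻⁵ = 0.84.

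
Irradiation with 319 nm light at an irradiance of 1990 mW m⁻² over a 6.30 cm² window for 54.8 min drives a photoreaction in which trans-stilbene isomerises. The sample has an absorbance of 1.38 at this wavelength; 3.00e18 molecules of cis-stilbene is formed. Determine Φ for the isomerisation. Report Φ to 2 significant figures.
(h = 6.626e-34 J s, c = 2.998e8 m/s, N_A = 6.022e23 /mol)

Product: 3.00e18 / 6.022e23 = 4.982e-6 mol.
Photon energy at 319 nm: hc/λ = (6.626e-34)(2.998e8)/(319e-9) = 6.227e-19 J.
Energy delivered: (1990 mW m⁻²)(6.30e-4 m²)(3288 s) = 4.122 J.
Photons incident: 4.122 / 6.227e-19 = 6.620e18, i.e. 6.620e18/6.022e23 = 1.099e-5 mol.
Fraction absorbed: 1 − 10^(−1.38) = 0.9583.
Photons absorbed: 0.9583 × 1.099e-5 = 1.053e-5 mol.
Φ = 4.982e-6 mol / 1.053e-5 mol photons = 0.47.

Φ = 0.47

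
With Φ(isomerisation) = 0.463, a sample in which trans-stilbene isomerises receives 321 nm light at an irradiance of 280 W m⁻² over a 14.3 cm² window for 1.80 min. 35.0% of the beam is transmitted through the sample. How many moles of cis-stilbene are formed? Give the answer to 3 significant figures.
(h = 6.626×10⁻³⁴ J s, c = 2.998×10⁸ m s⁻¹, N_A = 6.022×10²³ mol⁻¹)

Photon energy at 321 nm: hc/λ = (6.626×10⁻³⁴)(2.998×10⁸)/(321×10⁻⁹) = 6.188×10⁻¹⁹ J.
Energy delivered: (280 W m⁻²)(14.3×10⁻⁴ m²)(108 s) = 43.24 J.
Photons incident: 43.24 / 6.188×10⁻¹⁹ = 6.988×10¹⁹, i.e. 6.988×10¹⁹/6.022×10²³ = 1.160×10⁻⁴ mol.
Fraction absorbed: 1 − 35.0/100 = 0.6500.
Photons absorbed: 0.6500 × 1.160×10⁻⁴ = 7.540×10⁻⁵ mol.
Product: Φ × n_abs = 0.463 × 7.540×10⁻⁵ = 3.491×10⁻⁵ mol.

3.49×10⁻⁵ mol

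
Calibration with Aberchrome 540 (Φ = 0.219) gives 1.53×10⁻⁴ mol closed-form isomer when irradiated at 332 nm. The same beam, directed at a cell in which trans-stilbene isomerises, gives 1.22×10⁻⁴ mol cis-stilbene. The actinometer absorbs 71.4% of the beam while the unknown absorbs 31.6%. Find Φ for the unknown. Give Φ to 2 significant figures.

Φ = 0.39

Photons absorbed by the actinometer: 1.53×10⁻⁴ / 0.219 = 6.986×10⁻⁴ mol.
Incident flux: 6.986×10⁻⁴ / 0.714 = 9.784×10⁻⁴ einstein.
Absorbed by unknown: 0.316 × 9.784×10⁻⁴ = 3.092×10⁻⁴ mol.
Φ(unknown) = 1.22×10⁻⁴ / 3.092×10⁻⁴ = 0.39.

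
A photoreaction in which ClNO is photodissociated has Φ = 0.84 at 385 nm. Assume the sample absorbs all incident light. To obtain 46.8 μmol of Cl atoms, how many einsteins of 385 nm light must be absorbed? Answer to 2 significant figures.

Product: 46.8 μmol = 4.68×10⁻⁵ mol.
Photons that must be absorbed: 4.68×10⁻⁵ / 0.84 = 5.571×10⁻⁵ mol.

5.6×10⁻⁵ einstein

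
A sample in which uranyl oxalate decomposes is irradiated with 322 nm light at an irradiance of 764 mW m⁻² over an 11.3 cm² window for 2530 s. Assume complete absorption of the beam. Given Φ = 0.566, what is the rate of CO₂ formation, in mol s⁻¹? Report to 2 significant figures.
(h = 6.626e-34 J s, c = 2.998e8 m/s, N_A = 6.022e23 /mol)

Photon energy at 322 nm: hc/λ = (6.626e-34)(2.998e8)/(322e-9) = 6.169e-19 J.
Energy delivered: (764 mW m⁻²)(11.3e-4 m²)(2530 s) = 2.184 J.
Photons incident: 2.184 / 6.169e-19 = 3.540e18, i.e. 3.540e18/6.022e23 = 5.878e-6 mol.
Product formed: 0.566 × 5.878e-6 = 3.327e-6 mol.
Rate: 3.327e-6 / 2530 s = 1.3e-9 mol s⁻¹.

1.3e-9 mol s⁻¹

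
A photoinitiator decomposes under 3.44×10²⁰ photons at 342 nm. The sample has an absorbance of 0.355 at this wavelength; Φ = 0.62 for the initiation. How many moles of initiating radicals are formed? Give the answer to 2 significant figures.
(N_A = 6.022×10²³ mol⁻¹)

2.0×10⁻⁴ mol

Moles of photons: 3.44×10²⁰ / 6.022×10²³ = 5.712×10⁻⁴ mol.
Fraction absorbed: 1 − 10^(−0.355) = 0.5584.
Photons absorbed: 0.5584 × 5.712×10⁻⁴ = 3.190×10⁻⁴ mol.
Product: Φ × n_abs = 0.62 × 3.190×10⁻⁴ = 1.978×10⁻⁴ mol.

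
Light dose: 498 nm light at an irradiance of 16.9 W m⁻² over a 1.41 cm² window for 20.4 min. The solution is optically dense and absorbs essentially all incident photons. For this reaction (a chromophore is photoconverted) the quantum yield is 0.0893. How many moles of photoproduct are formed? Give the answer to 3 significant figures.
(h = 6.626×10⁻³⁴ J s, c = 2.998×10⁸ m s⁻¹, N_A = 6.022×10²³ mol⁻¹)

1.08×10⁻⁶ mol

Photon energy at 498 nm: hc/λ = (6.626×10⁻³⁴)(2.998×10⁸)/(498×10⁻⁹) = 3.989×10⁻¹⁹ J.
Energy delivered: (16.9 W m⁻²)(1.41×10⁻⁴ m²)(1224 s) = 2.917 J.
Photons incident: 2.917 / 3.989×10⁻¹⁹ = 7.313×10¹⁸, i.e. 7.313×10¹⁸/6.022×10²³ = 1.214×10⁻⁵ mol.
Product: Φ × n_abs = 0.0893 × 1.214×10⁻⁵ = 1.084×10⁻⁶ mol.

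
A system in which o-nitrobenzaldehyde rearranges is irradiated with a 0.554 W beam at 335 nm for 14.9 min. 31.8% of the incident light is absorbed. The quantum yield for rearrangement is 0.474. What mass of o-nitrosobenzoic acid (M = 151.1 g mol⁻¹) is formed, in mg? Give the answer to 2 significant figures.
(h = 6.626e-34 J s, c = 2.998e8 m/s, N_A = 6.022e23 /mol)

Photon energy at 335 nm: hc/λ = (6.626e-34)(2.998e8)/(335e-9) = 5.930e-19 J.
Energy delivered: (0.554 W)(894 s) = 495.3 J.
Photons incident: 495.3 / 5.930e-19 = 8.352e20, i.e. 8.352e20/6.022e23 = 0.001387 mol.
Photons absorbed: 0.318 × 0.001387 = 4.411e-4 mol.
Product: Φ × n_abs = 0.474 × 4.411e-4 = 2.091e-4 mol.
Mass: 2.091e-4 × 151.1 = 0.03160 g = 32 mg.

32 mg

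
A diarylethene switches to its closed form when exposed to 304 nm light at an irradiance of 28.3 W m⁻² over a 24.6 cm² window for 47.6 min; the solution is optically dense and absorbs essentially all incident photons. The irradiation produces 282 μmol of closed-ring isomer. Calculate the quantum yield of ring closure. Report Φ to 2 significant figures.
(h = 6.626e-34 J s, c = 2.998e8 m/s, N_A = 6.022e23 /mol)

Φ = 0.56

Product: 282 μmol = 2.82e-4 mol.
Photon energy at 304 nm: hc/λ = (6.626e-34)(2.998e8)/(304e-9) = 6.534e-19 J.
Energy delivered: (28.3 W m⁻²)(24.6e-4 m²)(2856 s) = 198.8 J.
Photons incident: 198.8 / 6.534e-19 = 3.043e20, i.e. 3.043e20/6.022e23 = 5.053e-4 mol.
Φ = 2.82e-4 mol / 5.053e-4 mol photons = 0.56.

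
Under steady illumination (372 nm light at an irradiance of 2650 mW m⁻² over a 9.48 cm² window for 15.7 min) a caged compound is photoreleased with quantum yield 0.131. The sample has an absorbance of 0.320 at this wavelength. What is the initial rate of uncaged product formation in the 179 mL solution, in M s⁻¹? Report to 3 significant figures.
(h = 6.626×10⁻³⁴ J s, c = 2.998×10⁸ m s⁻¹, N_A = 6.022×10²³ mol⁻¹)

Photon energy at 372 nm: hc/λ = (6.626×10⁻³⁴)(2.998×10⁸)/(372×10⁻⁹) = 5.340×10⁻¹⁹ J.
Energy delivered: (2650 mW m⁻²)(9.48×10⁻⁴ m²)(942 s) = 2.366 J.
Photons incident: 2.366 / 5.340×10⁻¹⁹ = 4.431×10¹⁸, i.e. 4.431×10¹⁸/6.022×10²³ = 7.358×10⁻⁶ mol.
Fraction absorbed: 1 − 10^(−0.320) = 0.5214.
Photons absorbed: 0.5214 × 7.358×10⁻⁶ = 3.836×10⁻⁶ mol.
Product formed: 0.131 × 3.836×10⁻⁶ = 5.025×10⁻⁷ mol.
Rate: 5.025×10⁻⁷ mol / (942 s × 0.179 L) = 2.98×10⁻⁹ M s⁻¹.

2.98×10⁻⁹ M s⁻¹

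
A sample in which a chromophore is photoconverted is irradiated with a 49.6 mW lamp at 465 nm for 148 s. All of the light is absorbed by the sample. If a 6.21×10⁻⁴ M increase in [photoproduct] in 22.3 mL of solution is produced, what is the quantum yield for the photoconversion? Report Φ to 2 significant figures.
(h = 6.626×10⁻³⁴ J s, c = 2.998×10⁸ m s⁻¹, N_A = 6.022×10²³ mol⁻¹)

Product: (6.21×10⁻⁴ M)(0.0223 L) = 1.385×10⁻⁵ mol.
Photon energy at 465 nm: hc/λ = (6.626×10⁻³⁴)(2.998×10⁸)/(465×10⁻⁹) = 4.272×10⁻¹⁹ J.
Energy delivered: (49.6 mW)(148 s) = 7.341 J.
Photons incident: 7.341 / 4.272×10⁻¹⁹ = 1.718×10¹⁹, i.e. 1.718×10¹⁹/6.022×10²³ = 2.853×10⁻⁵ mol.
Φ = 1.385×10⁻⁵ mol / 2.853×10⁻⁵ mol photons = 0.49.

Φ = 0.49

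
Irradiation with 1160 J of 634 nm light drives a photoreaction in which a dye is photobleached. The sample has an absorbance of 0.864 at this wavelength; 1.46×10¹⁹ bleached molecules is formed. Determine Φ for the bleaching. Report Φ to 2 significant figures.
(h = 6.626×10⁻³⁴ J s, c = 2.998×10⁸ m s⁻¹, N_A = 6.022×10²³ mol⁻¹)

Φ = 0.0046

Product: 1.46×10¹⁹ / 6.022×10²³ = 2.424×10⁻⁵ mol.
Photon energy at 634 nm: hc/λ = (6.626×10⁻³⁴)(2.998×10⁸)/(634×10⁻⁹) = 3.133×10⁻¹⁹ J.
Photons incident: 1160 / 3.133×10⁻¹⁹ = 3.703×10²¹, i.e. 3.703×10²¹/6.022×10²³ = 0.006149 mol.
Fraction absorbed: 1 − 10^(−0.864) = 0.8632.
Photons absorbed: 0.8632 × 0.006149 = 0.005308 mol.
Φ = 2.424×10⁻⁵ mol / 0.005308 mol photons = 0.0046.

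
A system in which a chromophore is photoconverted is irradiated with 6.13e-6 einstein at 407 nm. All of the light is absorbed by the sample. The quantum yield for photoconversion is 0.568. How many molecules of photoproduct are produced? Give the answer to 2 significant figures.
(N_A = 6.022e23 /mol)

2.1e18 molecules

Product: Φ × n_abs = 0.568 × 6.13e-6 = 3.482e-6 mol.
As a count: 3.482e-6 × 6.022e23 = 2.1e18.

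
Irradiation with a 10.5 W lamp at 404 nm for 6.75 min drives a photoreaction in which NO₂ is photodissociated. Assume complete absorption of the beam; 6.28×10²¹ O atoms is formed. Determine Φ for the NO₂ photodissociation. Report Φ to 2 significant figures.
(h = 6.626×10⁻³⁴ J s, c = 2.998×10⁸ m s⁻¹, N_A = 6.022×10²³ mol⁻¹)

Φ = 0.73

Product: 6.28×10²¹ / 6.022×10²³ = 0.01043 mol.
Photon energy at 404 nm: hc/λ = (6.626×10⁻³⁴)(2.998×10⁸)/(404×10⁻⁹) = 4.917×10⁻¹⁹ J.
Energy delivered: (10.5 W)(405 s) = 4253 J.
Photons incident: 4253 / 4.917×10⁻¹⁹ = 8.650×10²¹, i.e. 8.650×10²¹/6.022×10²³ = 0.01436 mol.
Φ = 0.01043 mol / 0.01436 mol photons = 0.73.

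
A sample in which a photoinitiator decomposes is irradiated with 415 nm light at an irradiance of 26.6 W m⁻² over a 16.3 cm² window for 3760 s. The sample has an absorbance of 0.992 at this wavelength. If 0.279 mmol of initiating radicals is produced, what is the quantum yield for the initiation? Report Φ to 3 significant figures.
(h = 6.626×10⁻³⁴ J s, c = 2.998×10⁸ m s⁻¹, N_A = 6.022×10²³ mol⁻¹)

Product: 0.279 mmol = 2.79×10⁻⁴ mol.
Photon energy at 415 nm: hc/λ = (6.626×10⁻³⁴)(2.998×10⁸)/(415×10⁻⁹) = 4.787×10⁻¹⁹ J.
Energy delivered: (26.6 W m⁻²)(16.3×10⁻⁴ m²)(3760 s) = 163.0 J.
Photons incident: 163.0 / 4.787×10⁻¹⁹ = 3.405×10²⁰, i.e. 3.405×10²⁰/6.022×10²³ = 5.654×10⁻⁴ mol.
Fraction absorbed: 1 − 10^(−0.992) = 0.8981.
Photons absorbed: 0.8981 × 5.654×10⁻⁴ = 5.078×10⁻⁴ mol.
Φ = 2.79×10⁻⁴ mol / 5.078×10⁻⁴ mol photons = 0.549.

Φ = 0.549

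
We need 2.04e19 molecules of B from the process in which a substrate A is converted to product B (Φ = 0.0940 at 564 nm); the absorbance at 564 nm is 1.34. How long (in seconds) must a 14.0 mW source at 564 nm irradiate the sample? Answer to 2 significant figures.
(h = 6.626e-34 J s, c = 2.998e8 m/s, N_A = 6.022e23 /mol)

t ≈ 5700 s

Product: 2.04e19 / 6.022e23 = 3.388e-5 mol.
Photons that must be absorbed: 3.388e-5 / 0.0940 = 3.604e-4 mol.
Fraction absorbed: 1 − 10^(−1.34) = 0.9543.
Incident photons needed: 3.604e-4 / 0.9543 = 3.777e-4 mol.
Photon energy: hc/λ = 3.522e-19 J; per mole, 2.121e5 J mol⁻¹.
Energy required: 3.777e-4 × 2.121e5 = 80.11 J.
Time: 80.11 J / 0.014 W = 5700 s.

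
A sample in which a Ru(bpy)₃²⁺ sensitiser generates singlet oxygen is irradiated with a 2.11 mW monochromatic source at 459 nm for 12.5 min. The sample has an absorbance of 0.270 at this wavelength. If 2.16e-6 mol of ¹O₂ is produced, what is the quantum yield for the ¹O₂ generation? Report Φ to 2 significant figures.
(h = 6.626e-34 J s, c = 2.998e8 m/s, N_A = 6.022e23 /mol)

Photon energy at 459 nm: hc/λ = (6.626e-34)(2.998e8)/(459e-9) = 4.328e-19 J.
Energy delivered: (2.11 mW)(750 s) = 1.583 J.
Photons incident: 1.583 / 4.328e-19 = 3.658e18, i.e. 3.658e18/6.022e23 = 6.074e-6 mol.
Fraction absorbed: 1 − 10^(−0.270) = 0.4630.
Photons absorbed: 0.4630 × 6.074e-6 = 2.812e-6 mol.
Φ = 2.16e-6 mol / 2.812e-6 mol photons = 0.77.

Φ = 0.77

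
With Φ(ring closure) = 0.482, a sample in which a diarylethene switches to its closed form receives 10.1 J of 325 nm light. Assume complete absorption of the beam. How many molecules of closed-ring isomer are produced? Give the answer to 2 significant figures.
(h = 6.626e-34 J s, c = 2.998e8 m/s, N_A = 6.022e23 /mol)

Photon energy at 325 nm: hc/λ = (6.626e-34)(2.998e8)/(325e-9) = 6.112e-19 J.
Photons incident: 10.1 / 6.112e-19 = 1.652e19, i.e. 1.652e19/6.022e23 = 2.743e-5 mol.
Product: Φ × n_abs = 0.482 × 2.743e-5 = 1.322e-5 mol.
As a count: 1.322e-5 × 6.022e23 = 8.0e18.

8.0e18 molecules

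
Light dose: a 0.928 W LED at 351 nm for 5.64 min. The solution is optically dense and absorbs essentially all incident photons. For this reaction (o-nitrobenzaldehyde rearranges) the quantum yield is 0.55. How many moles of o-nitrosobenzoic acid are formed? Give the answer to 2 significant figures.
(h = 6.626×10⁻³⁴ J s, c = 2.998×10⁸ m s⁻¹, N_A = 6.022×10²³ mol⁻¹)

5.1×10⁻⁴ mol

Photon energy at 351 nm: hc/λ = (6.626×10⁻³⁴)(2.998×10⁸)/(351×10⁻⁹) = 5.659×10⁻¹⁹ J.
Energy delivered: (0.928 W)(338.4 s) = 314.0 J.
Photons incident: 314.0 / 5.659×10⁻¹⁹ = 5.549×10²⁰, i.e. 5.549×10²⁰/6.022×10²³ = 9.215×10⁻⁴ mol.
Product: Φ × n_abs = 0.55 × 9.215×10⁻⁴ = 5.068×10⁻⁴ mol.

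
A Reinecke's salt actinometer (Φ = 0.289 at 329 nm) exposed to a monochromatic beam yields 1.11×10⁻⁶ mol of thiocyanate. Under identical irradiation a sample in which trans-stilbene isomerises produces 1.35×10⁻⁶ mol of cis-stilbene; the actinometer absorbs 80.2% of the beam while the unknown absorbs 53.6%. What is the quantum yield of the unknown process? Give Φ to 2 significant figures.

Photons absorbed by the actinometer: 1.11×10⁻⁶ / 0.289 = 3.841×10⁻⁶ mol.
Incident flux: 3.841×10⁻⁶ / 0.802 = 4.789×10⁻⁶ einstein.
Absorbed by unknown: 0.536 × 4.789×10⁻⁶ = 2.567×10⁻⁶ mol.
Φ(unknown) = 1.35×10⁻⁶ / 2.567×10⁻⁶ = 0.53.

Φ = 0.53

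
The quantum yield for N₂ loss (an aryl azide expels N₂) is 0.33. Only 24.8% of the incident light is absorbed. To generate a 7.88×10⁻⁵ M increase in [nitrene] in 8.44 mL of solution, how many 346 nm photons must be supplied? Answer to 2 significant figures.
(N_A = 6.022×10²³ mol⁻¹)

Product: (7.88×10⁻⁵ M)(0.00844 L) = 6.651×10⁻⁷ mol.
Photons that must be absorbed: 6.651×10⁻⁷ / 0.33 = 2.015×10⁻⁶ mol.
Incident photons needed: 2.015×10⁻⁶ / 0.248 = 8.125×10⁻⁶ mol.
Photon count: 8.125×10⁻⁶ × 6.022×10²³ = 4.9×10¹⁸.

4.9×10¹⁸ photons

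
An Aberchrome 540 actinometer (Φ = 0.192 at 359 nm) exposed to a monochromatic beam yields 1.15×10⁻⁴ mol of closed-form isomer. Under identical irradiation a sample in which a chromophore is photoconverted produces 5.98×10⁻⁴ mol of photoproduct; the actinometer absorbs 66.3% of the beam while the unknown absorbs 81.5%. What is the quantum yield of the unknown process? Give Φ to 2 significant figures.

Photons absorbed by the actinometer: 1.15×10⁻⁴ / 0.192 = 5.990×10⁻⁴ mol.
Incident flux: 5.990×10⁻⁴ / 0.663 = 9.035×10⁻⁴ einstein.
Absorbed by unknown: 0.815 × 9.035×10⁻⁴ = 7.364×10⁻⁴ mol.
Φ(unknown) = 5.98×10⁻⁴ / 7.364×10⁻⁴ = 0.81.

Φ = 0.81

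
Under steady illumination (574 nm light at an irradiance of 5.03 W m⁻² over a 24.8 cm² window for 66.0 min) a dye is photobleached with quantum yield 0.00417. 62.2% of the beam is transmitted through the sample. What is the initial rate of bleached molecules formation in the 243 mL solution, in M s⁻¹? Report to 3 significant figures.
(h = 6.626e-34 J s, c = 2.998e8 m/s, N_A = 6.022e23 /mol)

Photon energy at 574 nm: hc/λ = (6.626e-34)(2.998e8)/(574e-9) = 3.461e-19 J.
Energy delivered: (5.03 W m⁻²)(24.8e-4 m²)(3960 s) = 49.40 J.
Photons incident: 49.40 / 3.461e-19 = 1.427e20, i.e. 1.427e20/6.022e23 = 2.370e-4 mol.
Fraction absorbed: 1 − 62.2/100 = 0.3780.
Photons absorbed: 0.3780 × 2.370e-4 = 8.959e-5 mol.
Product formed: 0.00417 × 8.959e-5 = 3.736e-7 mol.
Rate: 3.736e-7 mol / (3960 s × 0.243 L) = 3.88e-10 M s⁻¹.

3.88e-10 M s⁻¹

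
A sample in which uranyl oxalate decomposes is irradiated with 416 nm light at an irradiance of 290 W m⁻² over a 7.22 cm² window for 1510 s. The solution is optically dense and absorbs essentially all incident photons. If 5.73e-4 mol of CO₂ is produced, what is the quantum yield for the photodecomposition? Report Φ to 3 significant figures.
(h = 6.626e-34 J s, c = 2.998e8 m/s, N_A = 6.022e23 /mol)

Photon energy at 416 nm: hc/λ = (6.626e-34)(2.998e8)/(416e-9) = 4.775e-19 J.
Energy delivered: (290 W m⁻²)(7.22e-4 m²)(1510 s) = 316.2 J.
Photons incident: 316.2 / 4.775e-19 = 6.622e20, i.e. 6.622e20/6.022e23 = 0.001100 mol.
Φ = 5.73e-4 mol / 0.001100 mol photons = 0.521.

Φ = 0.521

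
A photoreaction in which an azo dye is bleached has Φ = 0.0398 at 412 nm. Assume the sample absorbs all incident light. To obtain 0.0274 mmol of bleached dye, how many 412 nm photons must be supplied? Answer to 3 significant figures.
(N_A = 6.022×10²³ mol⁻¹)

4.15×10²⁰ photons

Product: 0.0274 mmol = 2.74×10⁻⁵ mol.
Photons that must be absorbed: 2.74×10⁻⁵ / 0.0398 = 6.884×10⁻⁴ mol.
Photon count: 6.884×10⁻⁴ × 6.022×10²³ = 4.15×10²⁰.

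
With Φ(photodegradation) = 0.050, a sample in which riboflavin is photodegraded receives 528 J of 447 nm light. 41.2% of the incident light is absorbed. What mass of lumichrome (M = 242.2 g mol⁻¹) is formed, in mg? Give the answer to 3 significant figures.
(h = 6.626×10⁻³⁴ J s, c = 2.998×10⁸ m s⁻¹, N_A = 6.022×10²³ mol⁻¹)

Photon energy at 447 nm: hc/λ = (6.626×10⁻³⁴)(2.998×10⁸)/(447×10⁻⁹) = 4.444×10⁻¹⁹ J.
Photons incident: 528 / 4.444×10⁻¹⁹ = 1.188×10²¹, i.e. 1.188×10²¹/6.022×10²³ = 0.001973 mol.
Photons absorbed: 0.412 × 0.001973 = 8.129×10⁻⁴ mol.
Product: Φ × n_abs = 0.050 × 8.129×10⁻⁴ = 4.065×10⁻⁵ mol.
Mass: 4.065×10⁻⁵ × 242.2 = 0.009845 g = 9.84 mg.

9.84 mg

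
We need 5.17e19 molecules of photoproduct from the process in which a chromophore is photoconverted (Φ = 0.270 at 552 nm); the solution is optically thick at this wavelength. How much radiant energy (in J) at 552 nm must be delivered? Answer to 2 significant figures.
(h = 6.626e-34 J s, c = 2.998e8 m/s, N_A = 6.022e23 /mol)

69 J

Product: 5.17e19 / 6.022e23 = 8.585e-5 mol.
Photons that must be absorbed: 8.585e-5 / 0.270 = 3.180e-4 mol.
Photon energy: hc/λ = 3.599e-19 J; per mole, 2.167e5 J mol⁻¹.
Energy required: 3.180e-4 × 2.167e5 = 69 J.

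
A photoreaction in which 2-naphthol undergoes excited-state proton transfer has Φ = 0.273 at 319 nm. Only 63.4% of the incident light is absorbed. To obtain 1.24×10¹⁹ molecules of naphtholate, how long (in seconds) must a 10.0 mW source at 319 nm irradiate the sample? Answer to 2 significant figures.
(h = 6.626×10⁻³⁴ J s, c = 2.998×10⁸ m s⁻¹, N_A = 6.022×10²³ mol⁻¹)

Product: 1.24×10¹⁹ / 6.022×10²³ = 2.059×10⁻⁵ mol.
Photons that must be absorbed: 2.059×10⁻⁵ / 0.273 = 7.542×10⁻⁵ mol.
Incident photons needed: 7.542×10⁻⁵ / 0.634 = 1.190×10⁻⁴ mol.
Photon energy: hc/λ = 6.227×10⁻¹⁹ J; per mole, 3.750×10⁵ J mol⁻¹.
Energy required: 1.190×10⁻⁴ × 3.750×10⁵ = 44.63 J.
Time: 44.63 J / 0.01 W = 4500 s.

t ≈ 4500 s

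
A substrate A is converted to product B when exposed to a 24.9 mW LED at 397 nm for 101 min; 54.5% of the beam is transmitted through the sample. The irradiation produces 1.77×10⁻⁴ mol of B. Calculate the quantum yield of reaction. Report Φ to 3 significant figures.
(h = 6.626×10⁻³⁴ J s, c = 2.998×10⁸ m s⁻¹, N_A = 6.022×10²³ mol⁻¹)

Φ = 0.777

Photon energy at 397 nm: hc/λ = (6.626×10⁻³⁴)(2.998×10⁸)/(397×10⁻⁹) = 5.004×10⁻¹⁹ J.
Energy delivered: (24.9 mW)(6060 s) = 150.9 J.
Photons incident: 150.9 / 5.004×10⁻¹⁹ = 3.016×10²⁰, i.e. 3.016×10²⁰/6.022×10²³ = 5.008×10⁻⁴ mol.
Fraction absorbed: 1 − 54.5/100 = 0.4550.
Photons absorbed: 0.4550 × 5.008×10⁻⁴ = 2.279×10⁻⁴ mol.
Φ = 1.77×10⁻⁴ mol / 2.279×10⁻⁴ mol photons = 0.777.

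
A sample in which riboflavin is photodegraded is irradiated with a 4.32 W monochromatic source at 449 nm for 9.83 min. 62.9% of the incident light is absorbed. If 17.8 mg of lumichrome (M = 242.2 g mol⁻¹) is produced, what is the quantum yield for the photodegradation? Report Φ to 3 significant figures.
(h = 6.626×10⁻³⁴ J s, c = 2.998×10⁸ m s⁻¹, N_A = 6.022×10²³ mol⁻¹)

Product: 17.8 mg / 242.2 g mol⁻¹ = 7.349×10⁻⁵ mol.
Photon energy at 449 nm: hc/λ = (6.626×10⁻³⁴)(2.998×10⁸)/(449×10⁻⁹) = 4.424×10⁻¹⁹ J.
Energy delivered: (4.32 W)(589.8 s) = 2548 J.
Photons incident: 2548 / 4.424×10⁻¹⁹ = 5.759×10²¹, i.e. 5.759×10²¹/6.022×10²³ = 0.009563 mol.
Photons absorbed: 0.629 × 0.009563 = 0.006015 mol.
Φ = 7.349×10⁻⁵ mol / 0.006015 mol photons = 0.0122.

Φ = 0.0122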